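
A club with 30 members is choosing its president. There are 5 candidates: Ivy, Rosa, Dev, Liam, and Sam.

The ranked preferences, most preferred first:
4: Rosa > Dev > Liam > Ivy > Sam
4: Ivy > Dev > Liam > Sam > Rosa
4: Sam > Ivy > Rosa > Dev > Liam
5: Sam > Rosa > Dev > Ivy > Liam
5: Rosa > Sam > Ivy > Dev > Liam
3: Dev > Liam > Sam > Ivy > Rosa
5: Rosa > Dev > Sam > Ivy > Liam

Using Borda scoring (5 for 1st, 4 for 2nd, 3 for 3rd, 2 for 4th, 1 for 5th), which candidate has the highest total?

Ivy: 4×2 + 4×5 + 4×4 + 5×2 + 5×3 + 3×2 + 5×2 = 85
Rosa: 4×5 + 4×1 + 4×3 + 5×4 + 5×5 + 3×1 + 5×5 = 109
Dev: 4×4 + 4×4 + 4×2 + 5×3 + 5×2 + 3×5 + 5×4 = 100
Liam: 4×3 + 4×3 + 4×1 + 5×1 + 5×1 + 3×4 + 5×1 = 55
Sam: 4×1 + 4×2 + 4×5 + 5×5 + 5×4 + 3×3 + 5×3 = 101

Rosa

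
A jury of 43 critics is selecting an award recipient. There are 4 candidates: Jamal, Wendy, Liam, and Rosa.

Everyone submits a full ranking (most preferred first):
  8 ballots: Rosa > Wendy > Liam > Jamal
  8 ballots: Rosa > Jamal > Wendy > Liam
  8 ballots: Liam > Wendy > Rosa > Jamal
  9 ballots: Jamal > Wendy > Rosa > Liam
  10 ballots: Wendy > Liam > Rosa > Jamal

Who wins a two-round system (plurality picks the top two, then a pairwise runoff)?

Wendy

Round 1 first-place votes: Jamal 9, Wendy 10, Liam 8, Rosa 16. Rosa and Wendy advance.
Runoff: Rosa is ranked above Wendy on 16 ballots, Wendy above Rosa on 27.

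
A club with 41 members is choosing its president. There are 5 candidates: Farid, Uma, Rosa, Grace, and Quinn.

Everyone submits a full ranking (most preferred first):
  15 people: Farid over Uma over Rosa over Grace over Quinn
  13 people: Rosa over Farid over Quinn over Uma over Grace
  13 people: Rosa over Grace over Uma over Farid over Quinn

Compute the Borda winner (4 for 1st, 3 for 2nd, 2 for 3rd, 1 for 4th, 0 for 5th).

Rosa

Farid: 15×4 + 13×3 + 13×1 = 112
Uma: 15×3 + 13×1 + 13×2 = 84
Rosa: 15×2 + 13×4 + 13×4 = 134
Grace: 15×1 + 13×0 + 13×3 = 54
Quinn: 15×0 + 13×2 + 13×0 = 26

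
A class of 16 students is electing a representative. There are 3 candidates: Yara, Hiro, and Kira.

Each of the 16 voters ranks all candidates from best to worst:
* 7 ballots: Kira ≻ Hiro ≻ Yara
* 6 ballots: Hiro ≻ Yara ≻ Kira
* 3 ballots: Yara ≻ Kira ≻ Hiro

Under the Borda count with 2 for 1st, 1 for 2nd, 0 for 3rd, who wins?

Yara: 7×0 + 6×1 + 3×2 = 12
Hiro: 7×1 + 6×2 + 3×0 = 19
Kira: 7×2 + 6×0 + 3×1 = 17

Hiro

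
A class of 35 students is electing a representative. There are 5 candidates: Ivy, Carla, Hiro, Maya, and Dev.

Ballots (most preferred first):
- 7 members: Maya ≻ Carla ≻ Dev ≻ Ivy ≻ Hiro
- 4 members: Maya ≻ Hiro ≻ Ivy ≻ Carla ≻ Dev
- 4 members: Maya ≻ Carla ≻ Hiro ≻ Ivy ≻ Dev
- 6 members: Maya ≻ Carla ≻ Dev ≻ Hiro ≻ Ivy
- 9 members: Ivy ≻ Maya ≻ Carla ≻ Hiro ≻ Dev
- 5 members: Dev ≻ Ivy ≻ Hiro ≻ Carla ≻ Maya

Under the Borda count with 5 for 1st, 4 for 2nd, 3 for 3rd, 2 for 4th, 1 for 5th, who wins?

Maya

Ivy: 7×2 + 4×3 + 4×2 + 6×1 + 9×5 + 5×4 = 105
Carla: 7×4 + 4×2 + 4×4 + 6×4 + 9×3 + 5×2 = 113
Hiro: 7×1 + 4×4 + 4×3 + 6×2 + 9×2 + 5×3 = 80
Maya: 7×5 + 4×5 + 4×5 + 6×5 + 9×4 + 5×1 = 146
Dev: 7×3 + 4×1 + 4×1 + 6×3 + 9×1 + 5×5 = 81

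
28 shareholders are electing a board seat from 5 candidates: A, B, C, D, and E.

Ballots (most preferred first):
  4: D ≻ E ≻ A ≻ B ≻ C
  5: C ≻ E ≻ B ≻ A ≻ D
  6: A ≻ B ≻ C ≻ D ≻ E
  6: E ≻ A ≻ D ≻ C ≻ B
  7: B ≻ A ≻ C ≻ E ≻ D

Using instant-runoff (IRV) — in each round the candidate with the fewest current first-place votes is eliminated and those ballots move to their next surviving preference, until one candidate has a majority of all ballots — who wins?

E

Round 1: A 6, B 7, C 5, D 4, E 6. D eliminated.
Round 2: A 6, B 7, C 5, E 10. C eliminated.
Round 3: A 6, B 7, E 15. E has a majority (≥15).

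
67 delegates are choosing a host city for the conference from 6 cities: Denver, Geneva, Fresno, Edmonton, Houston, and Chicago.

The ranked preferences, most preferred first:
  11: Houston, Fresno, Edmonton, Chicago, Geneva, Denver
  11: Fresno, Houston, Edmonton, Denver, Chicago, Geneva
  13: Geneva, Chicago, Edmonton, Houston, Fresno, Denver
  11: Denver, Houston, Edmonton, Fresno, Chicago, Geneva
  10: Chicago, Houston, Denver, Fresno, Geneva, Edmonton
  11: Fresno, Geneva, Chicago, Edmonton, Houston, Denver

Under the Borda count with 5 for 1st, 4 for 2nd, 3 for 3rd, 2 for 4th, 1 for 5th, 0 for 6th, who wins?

Denver: 11×0 + 11×2 + 13×0 + 11×5 + 10×3 + 11×0 = 107
Geneva: 11×1 + 11×0 + 13×5 + 11×0 + 10×1 + 11×4 = 130
Fresno: 11×4 + 11×5 + 13×1 + 11×2 + 10×2 + 11×5 = 209
Edmonton: 11×3 + 11×3 + 13×3 + 11×3 + 10×0 + 11×2 = 160
Houston: 11×5 + 11×4 + 13×2 + 11×4 + 10×4 + 11×1 = 220
Chicago: 11×2 + 11×1 + 13×4 + 11×1 + 10×5 + 11×3 = 179

Houston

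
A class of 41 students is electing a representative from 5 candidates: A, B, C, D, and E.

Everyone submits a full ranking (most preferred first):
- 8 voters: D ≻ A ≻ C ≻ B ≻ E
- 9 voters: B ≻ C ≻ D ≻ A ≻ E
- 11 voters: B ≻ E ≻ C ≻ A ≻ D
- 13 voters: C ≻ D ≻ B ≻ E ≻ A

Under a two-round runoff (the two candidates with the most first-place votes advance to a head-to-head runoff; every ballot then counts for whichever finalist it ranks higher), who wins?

C

Round 1 first-place votes: A 0, B 20, C 13, D 8, E 0. B and C advance.
Runoff: B is ranked above C on 20 ballots, C above B on 21.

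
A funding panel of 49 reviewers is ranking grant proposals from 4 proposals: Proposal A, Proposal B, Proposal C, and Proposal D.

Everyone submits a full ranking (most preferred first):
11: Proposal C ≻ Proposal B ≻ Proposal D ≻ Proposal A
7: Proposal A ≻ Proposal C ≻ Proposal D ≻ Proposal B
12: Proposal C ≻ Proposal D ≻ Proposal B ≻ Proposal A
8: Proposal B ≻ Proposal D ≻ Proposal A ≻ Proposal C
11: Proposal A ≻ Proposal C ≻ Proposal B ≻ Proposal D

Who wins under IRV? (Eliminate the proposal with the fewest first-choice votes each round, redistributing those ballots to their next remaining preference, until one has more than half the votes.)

Proposal A

Round 1: Proposal A 18, Proposal B 8, Proposal C 23, Proposal D 0. Proposal D eliminated.
Round 2: Proposal A 18, Proposal B 8, Proposal C 23. Proposal B eliminated.
Round 3: Proposal A 26, Proposal C 23. Proposal A has a majority (≥25).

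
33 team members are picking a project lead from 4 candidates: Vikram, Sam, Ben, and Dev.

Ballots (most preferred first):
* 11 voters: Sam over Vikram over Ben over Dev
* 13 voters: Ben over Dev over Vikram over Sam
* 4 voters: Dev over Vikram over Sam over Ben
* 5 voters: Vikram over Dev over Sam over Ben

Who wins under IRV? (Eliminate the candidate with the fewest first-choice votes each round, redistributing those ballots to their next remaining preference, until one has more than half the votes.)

Round 1: Vikram 5, Sam 11, Ben 13, Dev 4. Dev eliminated.
Round 2: Vikram 9, Sam 11, Ben 13. Vikram eliminated.
Round 3: Sam 20, Ben 13. Sam has a majority (≥17).

Sam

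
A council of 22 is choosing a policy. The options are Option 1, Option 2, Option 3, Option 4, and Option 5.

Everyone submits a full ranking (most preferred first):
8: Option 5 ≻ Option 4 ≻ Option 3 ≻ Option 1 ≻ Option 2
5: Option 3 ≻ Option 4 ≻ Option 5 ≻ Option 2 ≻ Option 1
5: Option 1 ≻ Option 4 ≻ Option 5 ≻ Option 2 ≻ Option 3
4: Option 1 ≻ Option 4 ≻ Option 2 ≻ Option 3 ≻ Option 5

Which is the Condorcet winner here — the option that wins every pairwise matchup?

Option 4

Option 4 vs Option 1: 13–9
Option 4 vs Option 2: 22–0
Option 4 vs Option 3: 17–5
Option 4 vs Option 5: 14–8
Option 4 beats every other option.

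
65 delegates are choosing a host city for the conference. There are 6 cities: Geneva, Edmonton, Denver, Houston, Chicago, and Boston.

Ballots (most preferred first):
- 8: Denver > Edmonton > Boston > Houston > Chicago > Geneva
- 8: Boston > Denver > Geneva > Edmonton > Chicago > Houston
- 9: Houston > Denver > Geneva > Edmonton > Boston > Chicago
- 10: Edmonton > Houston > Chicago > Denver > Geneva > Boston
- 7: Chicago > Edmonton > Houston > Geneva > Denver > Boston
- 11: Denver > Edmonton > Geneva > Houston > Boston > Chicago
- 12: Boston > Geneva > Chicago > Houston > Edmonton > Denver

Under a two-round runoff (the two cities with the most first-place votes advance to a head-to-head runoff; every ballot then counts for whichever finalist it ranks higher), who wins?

Denver

Round 1 first-place votes: Geneva 0, Edmonton 10, Denver 19, Houston 9, Chicago 7, Boston 20. Boston and Denver advance.
Runoff: Boston is ranked above Denver on 20 ballots, Denver above Boston on 45.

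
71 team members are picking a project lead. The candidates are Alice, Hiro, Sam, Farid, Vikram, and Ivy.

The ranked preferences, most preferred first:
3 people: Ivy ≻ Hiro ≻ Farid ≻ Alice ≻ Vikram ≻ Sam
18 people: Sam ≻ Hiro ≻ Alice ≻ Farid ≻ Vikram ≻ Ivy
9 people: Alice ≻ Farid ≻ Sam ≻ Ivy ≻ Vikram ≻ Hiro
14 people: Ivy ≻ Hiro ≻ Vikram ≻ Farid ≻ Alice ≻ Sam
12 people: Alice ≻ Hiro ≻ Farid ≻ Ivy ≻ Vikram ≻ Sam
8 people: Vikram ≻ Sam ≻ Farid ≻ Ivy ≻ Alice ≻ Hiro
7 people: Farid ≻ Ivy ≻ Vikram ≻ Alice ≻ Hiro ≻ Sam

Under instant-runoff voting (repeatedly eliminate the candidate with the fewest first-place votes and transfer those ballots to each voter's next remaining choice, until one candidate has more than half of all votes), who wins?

Ivy

Round 1: Alice 21, Hiro 0, Sam 18, Farid 7, Vikram 8, Ivy 17. Hiro eliminated.
Round 2: Alice 21, Sam 18, Farid 7, Vikram 8, Ivy 17. Farid eliminated.
Round 3: Alice 21, Sam 18, Vikram 8, Ivy 24. Vikram eliminated.
Round 4: Alice 21, Sam 26, Ivy 24. Alice eliminated.
Round 5: Sam 35, Ivy 36. Ivy has a majority (≥36).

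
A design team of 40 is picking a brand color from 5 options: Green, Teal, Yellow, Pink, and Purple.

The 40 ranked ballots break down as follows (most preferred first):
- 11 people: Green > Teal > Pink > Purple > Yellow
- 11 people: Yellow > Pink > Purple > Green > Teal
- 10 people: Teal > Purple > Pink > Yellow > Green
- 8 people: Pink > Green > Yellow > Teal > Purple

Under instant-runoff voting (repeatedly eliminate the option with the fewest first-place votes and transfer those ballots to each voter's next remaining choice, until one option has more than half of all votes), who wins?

Yellow

Round 1: Green 11, Teal 10, Yellow 11, Pink 8, Purple 0. Purple eliminated.
Round 2: Green 11, Teal 10, Yellow 11, Pink 8. Pink eliminated.
Round 3: Green 19, Teal 10, Yellow 11. Teal eliminated.
Round 4: Green 19, Yellow 21. Yellow has a majority (≥21).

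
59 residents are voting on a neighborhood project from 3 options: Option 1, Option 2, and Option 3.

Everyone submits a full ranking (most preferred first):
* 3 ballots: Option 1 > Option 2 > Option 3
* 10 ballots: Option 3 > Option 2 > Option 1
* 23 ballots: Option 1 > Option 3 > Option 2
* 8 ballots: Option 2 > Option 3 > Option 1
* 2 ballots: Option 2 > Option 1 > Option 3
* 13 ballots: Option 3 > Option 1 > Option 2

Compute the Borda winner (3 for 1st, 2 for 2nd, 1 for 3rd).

Option 3

Option 1: 3×3 + 10×1 + 23×3 + 8×1 + 2×2 + 13×2 = 126
Option 2: 3×2 + 10×2 + 23×1 + 8×3 + 2×3 + 13×1 = 92
Option 3: 3×1 + 10×3 + 23×2 + 8×2 + 2×1 + 13×3 = 136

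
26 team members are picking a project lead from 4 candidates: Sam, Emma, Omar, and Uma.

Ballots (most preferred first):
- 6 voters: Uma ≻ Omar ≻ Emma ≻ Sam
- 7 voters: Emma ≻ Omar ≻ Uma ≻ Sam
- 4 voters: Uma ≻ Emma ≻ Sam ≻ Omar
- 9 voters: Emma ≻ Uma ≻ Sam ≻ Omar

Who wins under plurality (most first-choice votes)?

First-place votes: Sam 0, Emma 16, Omar 0, Uma 10.

Emma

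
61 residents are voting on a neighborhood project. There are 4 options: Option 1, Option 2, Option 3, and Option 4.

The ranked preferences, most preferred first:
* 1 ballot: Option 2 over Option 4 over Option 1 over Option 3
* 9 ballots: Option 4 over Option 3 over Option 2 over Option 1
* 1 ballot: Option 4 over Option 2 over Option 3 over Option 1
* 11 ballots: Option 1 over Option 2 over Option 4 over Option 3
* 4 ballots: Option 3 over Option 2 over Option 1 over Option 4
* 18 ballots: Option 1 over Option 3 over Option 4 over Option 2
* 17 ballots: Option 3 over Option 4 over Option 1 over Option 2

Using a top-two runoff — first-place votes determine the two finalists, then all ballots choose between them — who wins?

Round 1 first-place votes: Option 1 29, Option 2 1, Option 3 21, Option 4 10. Option 1 and Option 3 advance.
Runoff: Option 1 is ranked above Option 3 on 30 ballots, Option 3 above Option 1 on 31.

Option 3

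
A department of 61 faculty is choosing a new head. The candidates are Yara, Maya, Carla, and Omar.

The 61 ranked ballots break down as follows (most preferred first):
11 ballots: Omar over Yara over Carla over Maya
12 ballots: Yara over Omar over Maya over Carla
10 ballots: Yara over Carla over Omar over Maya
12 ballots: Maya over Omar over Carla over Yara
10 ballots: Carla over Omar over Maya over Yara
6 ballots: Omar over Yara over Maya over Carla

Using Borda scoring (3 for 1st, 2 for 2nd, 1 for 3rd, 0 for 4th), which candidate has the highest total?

Yara: 11×2 + 12×3 + 10×3 + 12×0 + 10×0 + 6×2 = 100
Maya: 11×0 + 12×1 + 10×0 + 12×3 + 10×1 + 6×1 = 64
Carla: 11×1 + 12×0 + 10×2 + 12×1 + 10×3 + 6×0 = 73
Omar: 11×3 + 12×2 + 10×1 + 12×2 + 10×2 + 6×3 = 129

Omar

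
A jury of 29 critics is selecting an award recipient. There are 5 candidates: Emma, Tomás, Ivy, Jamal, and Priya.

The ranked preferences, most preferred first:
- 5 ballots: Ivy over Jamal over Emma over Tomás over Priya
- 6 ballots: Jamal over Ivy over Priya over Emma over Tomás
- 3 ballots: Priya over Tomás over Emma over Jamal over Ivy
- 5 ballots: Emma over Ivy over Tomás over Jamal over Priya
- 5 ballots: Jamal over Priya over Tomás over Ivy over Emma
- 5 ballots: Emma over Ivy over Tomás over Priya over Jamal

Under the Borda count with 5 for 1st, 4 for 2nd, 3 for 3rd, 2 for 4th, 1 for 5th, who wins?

Emma: 5×3 + 6×2 + 3×3 + 5×5 + 5×1 + 5×5 = 91
Tomás: 5×2 + 6×1 + 3×4 + 5×3 + 5×3 + 5×3 = 73
Ivy: 5×5 + 6×4 + 3×1 + 5×4 + 5×2 + 5×4 = 102
Jamal: 5×4 + 6×5 + 3×2 + 5×2 + 5×5 + 5×1 = 96
Priya: 5×1 + 6×3 + 3×5 + 5×1 + 5×4 + 5×2 = 73

Ivy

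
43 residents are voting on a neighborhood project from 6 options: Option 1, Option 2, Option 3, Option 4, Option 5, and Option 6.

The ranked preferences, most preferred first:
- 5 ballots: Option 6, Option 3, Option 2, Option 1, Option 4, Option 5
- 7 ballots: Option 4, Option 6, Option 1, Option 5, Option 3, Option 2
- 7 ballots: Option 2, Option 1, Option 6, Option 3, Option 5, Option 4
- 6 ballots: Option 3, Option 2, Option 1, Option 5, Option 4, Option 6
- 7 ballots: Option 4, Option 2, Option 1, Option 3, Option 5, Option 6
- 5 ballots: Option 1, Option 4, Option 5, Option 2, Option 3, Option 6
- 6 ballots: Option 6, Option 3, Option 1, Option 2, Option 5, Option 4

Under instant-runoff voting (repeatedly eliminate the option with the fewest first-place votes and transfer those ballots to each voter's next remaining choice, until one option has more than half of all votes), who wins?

Round 1: Option 1 5, Option 2 7, Option 3 6, Option 4 14, Option 5 0, Option 6 11. Option 5 eliminated.
Round 2: Option 1 5, Option 2 7, Option 3 6, Option 4 14, Option 6 11. Option 1 eliminated.
Round 3: Option 2 7, Option 3 6, Option 4 19, Option 6 11. Option 3 eliminated.
Round 4: Option 2 13, Option 4 19, Option 6 11. Option 6 eliminated.
Round 5: Option 2 24, Option 4 19. Option 2 has a majority (≥22).

Option 2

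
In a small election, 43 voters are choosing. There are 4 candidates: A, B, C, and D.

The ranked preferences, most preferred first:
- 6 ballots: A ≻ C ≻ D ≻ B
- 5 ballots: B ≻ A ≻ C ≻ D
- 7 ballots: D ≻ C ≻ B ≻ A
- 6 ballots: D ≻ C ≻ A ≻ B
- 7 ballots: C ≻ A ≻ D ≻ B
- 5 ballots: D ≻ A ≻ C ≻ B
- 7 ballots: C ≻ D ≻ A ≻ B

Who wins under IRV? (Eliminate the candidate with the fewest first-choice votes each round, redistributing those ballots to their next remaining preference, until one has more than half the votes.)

C

Round 1: A 6, B 5, C 14, D 18. B eliminated.
Round 2: A 11, C 14, D 18. A eliminated.
Round 3: C 25, D 18. C has a majority (≥22).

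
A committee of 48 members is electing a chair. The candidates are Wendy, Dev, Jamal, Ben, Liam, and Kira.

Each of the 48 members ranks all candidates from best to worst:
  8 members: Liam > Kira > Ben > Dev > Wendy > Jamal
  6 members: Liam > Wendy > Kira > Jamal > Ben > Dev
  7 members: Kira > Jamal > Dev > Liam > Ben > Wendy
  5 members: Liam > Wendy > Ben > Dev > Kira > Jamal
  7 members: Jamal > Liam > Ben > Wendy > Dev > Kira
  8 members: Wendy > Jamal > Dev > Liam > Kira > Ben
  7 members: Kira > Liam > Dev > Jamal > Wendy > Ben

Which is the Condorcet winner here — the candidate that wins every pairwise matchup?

Liam

Liam vs Wendy: 40–8
Liam vs Dev: 33–15
Liam vs Jamal: 26–22
Liam vs Ben: 48–0
Liam vs Kira: 34–14
Liam beats every other candidate.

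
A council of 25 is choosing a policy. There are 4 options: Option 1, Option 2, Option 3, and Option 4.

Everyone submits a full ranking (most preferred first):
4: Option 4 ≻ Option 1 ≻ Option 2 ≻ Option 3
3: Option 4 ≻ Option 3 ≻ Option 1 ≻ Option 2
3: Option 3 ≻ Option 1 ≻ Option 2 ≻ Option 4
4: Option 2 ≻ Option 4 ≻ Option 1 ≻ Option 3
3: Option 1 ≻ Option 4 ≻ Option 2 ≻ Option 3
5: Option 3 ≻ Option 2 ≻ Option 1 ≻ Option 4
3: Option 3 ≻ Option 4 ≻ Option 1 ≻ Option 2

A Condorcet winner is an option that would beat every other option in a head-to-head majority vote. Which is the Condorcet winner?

Option 4

Option 4 vs Option 1: 14–11
Option 4 vs Option 2: 13–12
Option 4 vs Option 3: 14–11
Option 4 beats every other option.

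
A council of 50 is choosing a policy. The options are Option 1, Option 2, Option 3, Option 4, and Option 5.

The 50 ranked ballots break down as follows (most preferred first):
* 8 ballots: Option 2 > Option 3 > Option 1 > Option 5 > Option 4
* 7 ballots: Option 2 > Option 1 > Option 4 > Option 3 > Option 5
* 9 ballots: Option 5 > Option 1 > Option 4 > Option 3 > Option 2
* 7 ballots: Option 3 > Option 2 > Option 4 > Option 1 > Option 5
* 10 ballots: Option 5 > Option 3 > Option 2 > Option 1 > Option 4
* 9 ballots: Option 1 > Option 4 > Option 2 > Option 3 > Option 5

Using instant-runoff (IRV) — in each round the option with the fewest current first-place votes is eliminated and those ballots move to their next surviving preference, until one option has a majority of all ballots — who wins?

Round 1: Option 1 9, Option 2 15, Option 3 7, Option 4 0, Option 5 19. Option 4 eliminated.
Round 2: Option 1 9, Option 2 15, Option 3 7, Option 5 19. Option 3 eliminated.
Round 3: Option 1 9, Option 2 22, Option 5 19. Option 1 eliminated.
Round 4: Option 2 31, Option 5 19. Option 2 has a majority (≥26).

Option 2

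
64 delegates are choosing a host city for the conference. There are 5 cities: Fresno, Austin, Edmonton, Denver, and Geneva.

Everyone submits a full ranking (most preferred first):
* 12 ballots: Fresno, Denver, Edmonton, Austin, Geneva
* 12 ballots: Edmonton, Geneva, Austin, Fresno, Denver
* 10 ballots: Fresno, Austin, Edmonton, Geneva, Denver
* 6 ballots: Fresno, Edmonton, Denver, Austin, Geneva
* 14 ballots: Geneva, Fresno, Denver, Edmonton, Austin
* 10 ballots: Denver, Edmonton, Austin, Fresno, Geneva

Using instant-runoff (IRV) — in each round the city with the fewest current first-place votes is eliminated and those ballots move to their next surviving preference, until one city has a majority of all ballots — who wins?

Round 1: Fresno 28, Austin 0, Edmonton 12, Denver 10, Geneva 14. Austin eliminated.
Round 2: Fresno 28, Edmonton 12, Denver 10, Geneva 14. Denver eliminated.
Round 3: Fresno 28, Edmonton 22, Geneva 14. Geneva eliminated.
Round 4: Fresno 42, Edmonton 22. Fresno has a majority (≥33).

Fresno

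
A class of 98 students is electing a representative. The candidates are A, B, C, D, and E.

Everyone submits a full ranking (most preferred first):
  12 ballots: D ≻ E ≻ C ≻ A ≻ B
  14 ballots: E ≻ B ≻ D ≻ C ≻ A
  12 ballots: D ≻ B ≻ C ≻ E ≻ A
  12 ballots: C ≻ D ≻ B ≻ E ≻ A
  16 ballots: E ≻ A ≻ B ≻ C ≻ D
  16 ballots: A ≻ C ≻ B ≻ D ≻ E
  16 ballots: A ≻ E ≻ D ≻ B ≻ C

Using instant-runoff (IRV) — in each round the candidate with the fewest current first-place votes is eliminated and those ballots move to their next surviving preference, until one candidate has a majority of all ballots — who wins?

D

Round 1: A 32, B 0, C 12, D 24, E 30. B eliminated.
Round 2: A 32, C 12, D 24, E 30. C eliminated.
Round 3: A 32, D 36, E 30. E eliminated.
Round 4: A 48, D 50. D has a majority (≥50).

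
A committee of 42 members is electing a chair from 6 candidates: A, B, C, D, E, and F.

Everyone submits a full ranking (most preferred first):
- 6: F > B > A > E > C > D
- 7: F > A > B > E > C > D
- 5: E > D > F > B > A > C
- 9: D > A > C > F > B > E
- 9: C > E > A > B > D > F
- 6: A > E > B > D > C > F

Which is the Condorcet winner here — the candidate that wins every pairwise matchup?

A vs B: 31–11
A vs C: 33–9
A vs D: 28–14
A vs E: 28–14
A vs F: 24–18
A beats every other candidate.

A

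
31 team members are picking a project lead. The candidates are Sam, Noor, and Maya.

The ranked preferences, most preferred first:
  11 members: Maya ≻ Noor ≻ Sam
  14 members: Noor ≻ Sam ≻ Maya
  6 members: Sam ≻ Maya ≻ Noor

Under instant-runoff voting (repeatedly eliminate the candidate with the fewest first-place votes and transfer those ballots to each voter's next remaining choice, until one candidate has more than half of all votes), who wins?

Round 1: Sam 6, Noor 14, Maya 11. Sam eliminated.
Round 2: Noor 14, Maya 17. Maya has a majority (≥16).

Maya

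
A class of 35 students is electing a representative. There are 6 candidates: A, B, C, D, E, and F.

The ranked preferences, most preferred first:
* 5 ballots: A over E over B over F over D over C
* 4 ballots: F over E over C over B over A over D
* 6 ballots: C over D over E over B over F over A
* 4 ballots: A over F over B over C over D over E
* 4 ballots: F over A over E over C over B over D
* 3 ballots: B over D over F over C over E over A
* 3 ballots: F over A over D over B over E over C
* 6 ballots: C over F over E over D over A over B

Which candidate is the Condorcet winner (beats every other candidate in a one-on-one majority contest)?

F vs A: 26–9
F vs B: 21–14
F vs C: 23–12
F vs D: 26–9
F vs E: 24–11
F beats every other candidate.

F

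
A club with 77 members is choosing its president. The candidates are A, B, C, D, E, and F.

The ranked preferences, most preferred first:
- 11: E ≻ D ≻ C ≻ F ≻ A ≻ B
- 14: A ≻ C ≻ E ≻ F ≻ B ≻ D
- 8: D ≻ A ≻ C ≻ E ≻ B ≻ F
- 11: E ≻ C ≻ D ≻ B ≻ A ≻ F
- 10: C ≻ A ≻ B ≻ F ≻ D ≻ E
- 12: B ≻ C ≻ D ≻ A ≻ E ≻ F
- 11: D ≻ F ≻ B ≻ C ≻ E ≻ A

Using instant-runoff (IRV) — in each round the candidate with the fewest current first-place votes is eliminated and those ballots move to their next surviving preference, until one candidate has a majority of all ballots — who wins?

Round 1: A 14, B 12, C 10, D 19, E 22, F 0. F eliminated.
Round 2: A 14, B 12, C 10, D 19, E 22. C eliminated.
Round 3: A 24, B 12, D 19, E 22. B eliminated.
Round 4: A 24, D 31, E 22. E eliminated.
Round 5: A 24, D 53. D has a majority (≥39).

D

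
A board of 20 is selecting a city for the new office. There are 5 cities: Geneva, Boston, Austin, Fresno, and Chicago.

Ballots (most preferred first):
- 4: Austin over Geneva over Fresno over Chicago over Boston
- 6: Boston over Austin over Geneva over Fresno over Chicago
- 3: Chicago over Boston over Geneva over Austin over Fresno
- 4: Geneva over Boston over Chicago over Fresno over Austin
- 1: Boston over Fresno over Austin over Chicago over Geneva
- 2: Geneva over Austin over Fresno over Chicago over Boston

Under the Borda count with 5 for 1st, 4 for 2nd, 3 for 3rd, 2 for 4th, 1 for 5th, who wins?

Geneva: 4×4 + 6×3 + 3×3 + 4×5 + 1×1 + 2×5 = 74
Boston: 4×1 + 6×5 + 3×4 + 4×4 + 1×5 + 2×1 = 69
Austin: 4×5 + 6×4 + 3×2 + 4×1 + 1×3 + 2×4 = 65
Fresno: 4×3 + 6×2 + 3×1 + 4×2 + 1×4 + 2×3 = 45
Chicago: 4×2 + 6×1 + 3×5 + 4×3 + 1×2 + 2×2 = 47

Geneva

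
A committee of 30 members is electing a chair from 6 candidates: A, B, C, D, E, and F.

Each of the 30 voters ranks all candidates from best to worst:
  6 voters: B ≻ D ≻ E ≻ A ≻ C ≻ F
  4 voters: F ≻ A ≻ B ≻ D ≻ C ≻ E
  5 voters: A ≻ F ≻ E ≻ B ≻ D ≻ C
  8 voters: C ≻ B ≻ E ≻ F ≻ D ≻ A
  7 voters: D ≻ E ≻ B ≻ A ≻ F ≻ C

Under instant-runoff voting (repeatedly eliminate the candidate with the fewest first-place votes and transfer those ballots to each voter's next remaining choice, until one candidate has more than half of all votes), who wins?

Round 1: A 5, B 6, C 8, D 7, E 0, F 4. E eliminated.
Round 2: A 5, B 6, C 8, D 7, F 4. F eliminated.
Round 3: A 9, B 6, C 8, D 7. B eliminated.
Round 4: A 9, C 8, D 13. C eliminated.
Round 5: A 9, D 21. D has a majority (≥16).

D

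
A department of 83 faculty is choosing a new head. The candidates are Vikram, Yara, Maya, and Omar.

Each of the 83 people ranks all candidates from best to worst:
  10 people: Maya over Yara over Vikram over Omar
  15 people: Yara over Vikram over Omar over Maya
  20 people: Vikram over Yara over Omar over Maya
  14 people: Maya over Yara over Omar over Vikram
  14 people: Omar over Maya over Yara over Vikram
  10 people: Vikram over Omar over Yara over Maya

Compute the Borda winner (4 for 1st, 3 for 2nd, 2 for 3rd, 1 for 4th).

Yara

Vikram: 10×2 + 15×3 + 20×4 + 14×1 + 14×1 + 10×4 = 213
Yara: 10×3 + 15×4 + 20×3 + 14×3 + 14×2 + 10×2 = 240
Maya: 10×4 + 15×1 + 20×1 + 14×4 + 14×3 + 10×1 = 183
Omar: 10×1 + 15×2 + 20×2 + 14×2 + 14×4 + 10×3 = 194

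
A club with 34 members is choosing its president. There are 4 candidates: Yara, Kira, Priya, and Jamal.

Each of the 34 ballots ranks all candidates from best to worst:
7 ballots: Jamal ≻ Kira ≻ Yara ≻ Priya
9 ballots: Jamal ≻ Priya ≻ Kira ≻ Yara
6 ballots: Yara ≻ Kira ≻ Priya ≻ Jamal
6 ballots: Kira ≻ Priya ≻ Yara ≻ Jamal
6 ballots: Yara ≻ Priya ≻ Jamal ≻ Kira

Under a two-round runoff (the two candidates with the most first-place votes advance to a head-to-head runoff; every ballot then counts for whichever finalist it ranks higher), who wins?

Round 1 first-place votes: Yara 12, Kira 6, Priya 0, Jamal 16. Jamal and Yara advance.
Runoff: Jamal is ranked above Yara on 16 ballots, Yara above Jamal on 18.

Yara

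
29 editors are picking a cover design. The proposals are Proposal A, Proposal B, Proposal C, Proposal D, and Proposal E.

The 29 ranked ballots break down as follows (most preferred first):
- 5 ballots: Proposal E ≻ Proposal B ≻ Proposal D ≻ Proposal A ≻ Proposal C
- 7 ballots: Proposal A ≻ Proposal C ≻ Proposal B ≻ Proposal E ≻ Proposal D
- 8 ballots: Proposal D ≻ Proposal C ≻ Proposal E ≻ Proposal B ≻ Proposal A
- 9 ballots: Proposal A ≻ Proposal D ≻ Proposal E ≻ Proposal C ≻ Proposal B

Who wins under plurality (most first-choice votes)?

First-place votes: Proposal A 16, Proposal B 0, Proposal C 0, Proposal D 8, Proposal E 5.

Proposal A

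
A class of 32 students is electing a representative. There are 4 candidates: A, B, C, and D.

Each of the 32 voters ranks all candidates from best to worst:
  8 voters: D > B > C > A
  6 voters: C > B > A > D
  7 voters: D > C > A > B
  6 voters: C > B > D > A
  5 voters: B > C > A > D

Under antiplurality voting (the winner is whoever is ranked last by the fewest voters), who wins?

C

Last-place votes: A 14, B 7, C 0, D 11.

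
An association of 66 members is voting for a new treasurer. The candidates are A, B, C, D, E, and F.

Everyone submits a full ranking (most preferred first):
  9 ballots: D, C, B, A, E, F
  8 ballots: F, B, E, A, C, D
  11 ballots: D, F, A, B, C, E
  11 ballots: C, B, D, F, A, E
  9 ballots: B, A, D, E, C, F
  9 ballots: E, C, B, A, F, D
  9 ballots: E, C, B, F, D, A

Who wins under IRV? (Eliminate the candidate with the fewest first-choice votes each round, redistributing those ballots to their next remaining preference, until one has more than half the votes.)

B

Round 1: A 0, B 9, C 11, D 20, E 18, F 8. A eliminated.
Round 2: B 9, C 11, D 20, E 18, F 8. F eliminated.
Round 3: B 17, C 11, D 20, E 18. C eliminated.
Round 4: B 28, D 20, E 18. E eliminated.
Round 5: B 46, D 20. B has a majority (≥34).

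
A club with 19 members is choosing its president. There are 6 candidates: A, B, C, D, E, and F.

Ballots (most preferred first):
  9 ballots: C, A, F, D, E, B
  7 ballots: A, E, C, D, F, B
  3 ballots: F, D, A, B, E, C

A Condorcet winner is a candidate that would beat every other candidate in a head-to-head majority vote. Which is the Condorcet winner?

A

A vs B: 19–0
A vs C: 10–9
A vs D: 16–3
A vs E: 19–0
A vs F: 16–3
A beats every other candidate.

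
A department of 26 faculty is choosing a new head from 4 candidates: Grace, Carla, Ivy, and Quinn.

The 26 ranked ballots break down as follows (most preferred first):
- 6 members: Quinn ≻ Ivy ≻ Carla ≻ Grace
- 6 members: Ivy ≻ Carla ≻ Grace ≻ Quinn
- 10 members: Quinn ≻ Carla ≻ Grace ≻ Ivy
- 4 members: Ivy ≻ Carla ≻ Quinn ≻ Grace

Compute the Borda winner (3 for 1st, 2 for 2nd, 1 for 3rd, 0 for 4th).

Grace: 6×0 + 6×1 + 10×1 + 4×0 = 16
Carla: 6×1 + 6×2 + 10×2 + 4×2 = 46
Ivy: 6×2 + 6×3 + 10×0 + 4×3 = 42
Quinn: 6×3 + 6×0 + 10×3 + 4×1 = 52

Quinn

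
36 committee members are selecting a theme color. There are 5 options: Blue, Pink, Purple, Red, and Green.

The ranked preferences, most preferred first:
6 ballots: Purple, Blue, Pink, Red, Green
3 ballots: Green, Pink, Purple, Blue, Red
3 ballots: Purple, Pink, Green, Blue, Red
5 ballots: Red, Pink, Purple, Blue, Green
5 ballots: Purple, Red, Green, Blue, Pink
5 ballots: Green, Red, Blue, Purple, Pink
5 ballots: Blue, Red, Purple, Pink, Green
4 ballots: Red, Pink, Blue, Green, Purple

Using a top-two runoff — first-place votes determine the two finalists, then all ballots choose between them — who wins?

Round 1 first-place votes: Blue 5, Pink 0, Purple 14, Red 9, Green 8. Purple and Red advance.
Runoff: Purple is ranked above Red on 17 ballots, Red above Purple on 19.

Red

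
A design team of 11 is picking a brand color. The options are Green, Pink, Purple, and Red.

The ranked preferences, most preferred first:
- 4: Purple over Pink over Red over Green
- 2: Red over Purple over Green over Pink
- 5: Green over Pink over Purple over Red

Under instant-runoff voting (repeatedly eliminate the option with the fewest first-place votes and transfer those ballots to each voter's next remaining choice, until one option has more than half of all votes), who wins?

Purple

Round 1: Green 5, Pink 0, Purple 4, Red 2. Pink eliminated.
Round 2: Green 5, Purple 4, Red 2. Red eliminated.
Round 3: Green 5, Purple 6. Purple has a majority (≥6).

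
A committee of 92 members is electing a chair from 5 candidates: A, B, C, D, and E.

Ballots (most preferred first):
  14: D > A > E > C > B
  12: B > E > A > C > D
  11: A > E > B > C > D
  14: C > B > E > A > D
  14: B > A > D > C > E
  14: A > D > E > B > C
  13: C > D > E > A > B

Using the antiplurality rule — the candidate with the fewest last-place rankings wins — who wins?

Last-place votes: A 0, B 27, C 14, D 37, E 14.

A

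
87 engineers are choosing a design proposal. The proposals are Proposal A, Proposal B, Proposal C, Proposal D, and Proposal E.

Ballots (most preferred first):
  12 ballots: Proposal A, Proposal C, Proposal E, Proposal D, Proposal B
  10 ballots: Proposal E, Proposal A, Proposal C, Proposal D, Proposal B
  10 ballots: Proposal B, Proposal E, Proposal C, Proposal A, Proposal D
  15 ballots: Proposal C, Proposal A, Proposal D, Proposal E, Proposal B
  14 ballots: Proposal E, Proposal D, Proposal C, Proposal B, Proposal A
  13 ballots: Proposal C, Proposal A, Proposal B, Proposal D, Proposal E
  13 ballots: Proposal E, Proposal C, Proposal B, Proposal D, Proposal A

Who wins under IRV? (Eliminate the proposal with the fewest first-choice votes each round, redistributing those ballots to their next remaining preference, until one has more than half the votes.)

Round 1: Proposal A 12, Proposal B 10, Proposal C 28, Proposal D 0, Proposal E 37. Proposal D eliminated.
Round 2: Proposal A 12, Proposal B 10, Proposal C 28, Proposal E 37. Proposal B eliminated.
Round 3: Proposal A 12, Proposal C 28, Proposal E 47. Proposal E has a majority (≥44).

Proposal E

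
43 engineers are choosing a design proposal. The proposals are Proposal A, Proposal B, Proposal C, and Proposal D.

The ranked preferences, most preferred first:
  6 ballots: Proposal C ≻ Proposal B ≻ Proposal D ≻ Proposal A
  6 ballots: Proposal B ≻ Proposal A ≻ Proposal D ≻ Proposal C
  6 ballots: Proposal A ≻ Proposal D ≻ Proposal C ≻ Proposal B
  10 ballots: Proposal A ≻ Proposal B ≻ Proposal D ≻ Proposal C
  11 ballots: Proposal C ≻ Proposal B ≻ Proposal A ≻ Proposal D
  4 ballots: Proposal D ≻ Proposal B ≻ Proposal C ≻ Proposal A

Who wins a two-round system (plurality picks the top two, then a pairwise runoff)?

Proposal A

Round 1 first-place votes: Proposal A 16, Proposal B 6, Proposal C 17, Proposal D 4. Proposal C and Proposal A advance.
Runoff: Proposal C is ranked above Proposal A on 21 ballots, Proposal A above Proposal C on 22.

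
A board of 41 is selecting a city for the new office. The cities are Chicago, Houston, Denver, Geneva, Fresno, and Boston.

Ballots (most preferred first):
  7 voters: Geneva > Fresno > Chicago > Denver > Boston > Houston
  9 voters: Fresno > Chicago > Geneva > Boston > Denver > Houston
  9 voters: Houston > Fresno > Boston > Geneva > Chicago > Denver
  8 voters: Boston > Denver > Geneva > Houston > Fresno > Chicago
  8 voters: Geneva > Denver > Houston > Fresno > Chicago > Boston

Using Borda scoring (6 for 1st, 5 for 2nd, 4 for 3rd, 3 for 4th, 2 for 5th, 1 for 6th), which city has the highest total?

Geneva

Chicago: 7×4 + 9×5 + 9×2 + 8×1 + 8×2 = 115
Houston: 7×1 + 9×1 + 9×6 + 8×3 + 8×4 = 126
Denver: 7×3 + 9×2 + 9×1 + 8×5 + 8×5 = 128
Geneva: 7×6 + 9×4 + 9×3 + 8×4 + 8×6 = 185
Fresno: 7×5 + 9×6 + 9×5 + 8×2 + 8×3 = 174
Boston: 7×2 + 9×3 + 9×4 + 8×6 + 8×1 = 133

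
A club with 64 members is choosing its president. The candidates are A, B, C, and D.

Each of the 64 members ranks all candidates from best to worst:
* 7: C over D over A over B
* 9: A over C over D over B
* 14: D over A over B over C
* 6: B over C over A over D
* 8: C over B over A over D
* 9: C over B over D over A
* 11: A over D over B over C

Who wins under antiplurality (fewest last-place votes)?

Last-place votes: A 9, B 16, C 25, D 14.

A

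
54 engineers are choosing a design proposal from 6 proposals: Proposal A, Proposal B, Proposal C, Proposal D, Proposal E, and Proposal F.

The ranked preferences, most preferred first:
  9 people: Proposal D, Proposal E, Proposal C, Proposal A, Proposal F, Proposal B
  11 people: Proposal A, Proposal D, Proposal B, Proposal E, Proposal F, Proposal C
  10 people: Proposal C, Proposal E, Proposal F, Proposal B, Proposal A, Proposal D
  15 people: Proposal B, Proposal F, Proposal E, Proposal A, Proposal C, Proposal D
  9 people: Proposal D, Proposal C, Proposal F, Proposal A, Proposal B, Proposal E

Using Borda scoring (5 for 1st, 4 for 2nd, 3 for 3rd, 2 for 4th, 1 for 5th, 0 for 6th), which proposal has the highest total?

Proposal A: 9×2 + 11×5 + 10×1 + 15×2 + 9×2 = 131
Proposal B: 9×0 + 11×3 + 10×2 + 15×5 + 9×1 = 137
Proposal C: 9×3 + 11×0 + 10×5 + 15×1 + 9×4 = 128
Proposal D: 9×5 + 11×4 + 10×0 + 15×0 + 9×5 = 134
Proposal E: 9×4 + 11×2 + 10×4 + 15×3 + 9×0 = 143
Proposal F: 9×1 + 11×1 + 10×3 + 15×4 + 9×3 = 137

Proposal E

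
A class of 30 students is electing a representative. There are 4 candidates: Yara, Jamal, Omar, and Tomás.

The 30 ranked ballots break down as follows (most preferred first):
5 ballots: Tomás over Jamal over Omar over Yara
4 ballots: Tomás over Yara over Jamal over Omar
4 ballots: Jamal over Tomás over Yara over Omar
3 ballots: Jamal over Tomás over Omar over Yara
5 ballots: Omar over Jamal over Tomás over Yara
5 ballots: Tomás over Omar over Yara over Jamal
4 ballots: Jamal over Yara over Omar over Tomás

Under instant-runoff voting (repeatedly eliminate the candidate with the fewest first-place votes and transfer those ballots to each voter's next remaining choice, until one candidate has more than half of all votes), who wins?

Round 1: Yara 0, Jamal 11, Omar 5, Tomás 14. Yara eliminated.
Round 2: Jamal 11, Omar 5, Tomás 14. Omar eliminated.
Round 3: Jamal 16, Tomás 14. Jamal has a majority (≥16).

Jamal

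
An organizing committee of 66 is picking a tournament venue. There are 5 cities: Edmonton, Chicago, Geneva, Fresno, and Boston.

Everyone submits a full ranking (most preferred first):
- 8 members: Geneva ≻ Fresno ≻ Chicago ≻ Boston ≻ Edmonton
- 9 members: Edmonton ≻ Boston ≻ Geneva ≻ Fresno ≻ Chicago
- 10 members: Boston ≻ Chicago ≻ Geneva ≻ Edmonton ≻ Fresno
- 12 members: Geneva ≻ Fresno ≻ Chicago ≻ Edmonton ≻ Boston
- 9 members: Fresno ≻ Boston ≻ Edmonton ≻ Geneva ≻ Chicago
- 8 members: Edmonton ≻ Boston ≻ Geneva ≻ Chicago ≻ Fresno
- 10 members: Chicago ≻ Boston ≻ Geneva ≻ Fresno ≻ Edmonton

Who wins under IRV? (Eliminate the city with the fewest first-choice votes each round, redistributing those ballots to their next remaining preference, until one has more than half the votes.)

Round 1: Edmonton 17, Chicago 10, Geneva 20, Fresno 9, Boston 10. Fresno eliminated.
Round 2: Edmonton 17, Chicago 10, Geneva 20, Boston 19. Chicago eliminated.
Round 3: Edmonton 17, Geneva 20, Boston 29. Edmonton eliminated.
Round 4: Geneva 20, Boston 46. Boston has a majority (≥34).

Boston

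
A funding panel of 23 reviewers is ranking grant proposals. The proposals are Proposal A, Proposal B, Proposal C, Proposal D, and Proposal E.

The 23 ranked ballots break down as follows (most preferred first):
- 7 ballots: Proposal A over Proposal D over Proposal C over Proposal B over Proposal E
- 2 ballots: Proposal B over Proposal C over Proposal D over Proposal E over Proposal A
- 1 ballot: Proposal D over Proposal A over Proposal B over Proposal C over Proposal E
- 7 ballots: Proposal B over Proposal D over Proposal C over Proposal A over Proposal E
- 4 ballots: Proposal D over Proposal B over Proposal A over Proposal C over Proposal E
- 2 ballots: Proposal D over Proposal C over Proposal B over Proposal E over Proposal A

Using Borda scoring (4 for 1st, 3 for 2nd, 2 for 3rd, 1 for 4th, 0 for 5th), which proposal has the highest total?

Proposal D

Proposal A: 7×4 + 2×0 + 1×3 + 7×1 + 4×2 + 2×0 = 46
Proposal B: 7×1 + 2×4 + 1×2 + 7×4 + 4×3 + 2×2 = 61
Proposal C: 7×2 + 2×3 + 1×1 + 7×2 + 4×1 + 2×3 = 45
Proposal D: 7×3 + 2×2 + 1×4 + 7×3 + 4×4 + 2×4 = 74
Proposal E: 7×0 + 2×1 + 1×0 + 7×0 + 4×0 + 2×1 = 4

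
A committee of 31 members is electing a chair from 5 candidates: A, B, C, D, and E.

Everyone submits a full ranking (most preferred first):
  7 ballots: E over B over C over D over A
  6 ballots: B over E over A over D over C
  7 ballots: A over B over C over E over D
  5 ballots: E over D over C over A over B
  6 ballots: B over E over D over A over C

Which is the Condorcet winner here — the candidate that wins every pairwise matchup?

B

B vs A: 19–12
B vs C: 26–5
B vs D: 26–5
B vs E: 19–12
B beats every other candidate.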